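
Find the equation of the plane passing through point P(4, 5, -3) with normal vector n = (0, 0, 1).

The plane through P with normal n = (a, b, c) satisfies n·(r - P) = 0,
i.e. ax + by + cz = a·x₀ + b·y₀ + c·z₀.
d = 0·4 + 0·5 + 1·(-3)
  = 0 + 0 - 3
  = -3
Equation: z = -3

z = -3


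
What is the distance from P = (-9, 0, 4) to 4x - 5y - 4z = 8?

distance = |a·x₀ + b·y₀ + c·z₀ - d| / √(a² + b² + c²)
  = |4·(-9) + (-5)·0 + (-4)·4 - 8| / √(4² + (-5)² + (-4)²)
  = |-36 + 0 - 16 - 8| / √(16 + 25 + 16)
  = |-60| / √57
  = 60 / 7.55
  ≈ 7.947

7.947


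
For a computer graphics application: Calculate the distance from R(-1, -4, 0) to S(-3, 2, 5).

d = √[(x₂-x₁)² + (y₂-y₁)² + (z₂-z₁)²]
  = √[(-2)² + 6² + 5²]
  = √[4 + 36 + 25]
  = √65
  ≈ 8.062

8.062


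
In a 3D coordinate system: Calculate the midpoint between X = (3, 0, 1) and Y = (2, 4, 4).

M = ((x₁+x₂)/2, (y₁+y₂)/2, (z₁+z₂)/2)
  = ((3 + 2)/2, (0 + 4)/2, (1 + 4)/2)
  = (5/2, 4/2, 5/2)
  = (2.5, 2, 2.5)

(2.5, 2, 2.5)


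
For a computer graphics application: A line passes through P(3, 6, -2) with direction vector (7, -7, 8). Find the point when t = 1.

P(t) = P + t·d
  = (3 + 7·1, 6 + (-7)·1, -2 + 8·1)
  = (3 + 7, 6 - 7, -2 + 8)
  = (10, -1, 6)

(10, -1, 6)


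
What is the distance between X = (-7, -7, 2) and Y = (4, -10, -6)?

d = √[(x₂-x₁)² + (y₂-y₁)² + (z₂-z₁)²]
  = √[11² + (-3)² + (-8)²]
  = √[121 + 9 + 64]
  = √194
  ≈ 13.93

13.93


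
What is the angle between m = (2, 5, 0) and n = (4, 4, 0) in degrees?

m·n = 2·4 + 5·4 + 0·0 = 8 + 20 + 0 = 28
|m| = √(2² + 5² + 0²) = √29 ≈ 5.385
|n| = √(4² + 4² + 0²) = √32 ≈ 5.657
cos θ = (m·n)/(|m||n|) = 28/(5.385·5.657) ≈ 0.9191
θ = arccos(0.9191) ≈ 23.2°

23.2°


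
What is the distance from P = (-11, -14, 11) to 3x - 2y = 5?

distance = |a·x₀ + b·y₀ + c·z₀ - d| / √(a² + b² + c²)
  = |3·(-11) + (-2)·(-14) + 0·11 - 5| / √(3² + (-2)² + 0²)
  = |-33 + 28 + 0 - 5| / √(9 + 4 + 0)
  = |-10| / √13
  = 10 / 3.606
  ≈ 2.774

2.774


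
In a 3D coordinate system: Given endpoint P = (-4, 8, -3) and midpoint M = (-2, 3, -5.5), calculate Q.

Q = 2M - P
  = (2·(-2) - (-4), 2·3 - 8, 2·(-5.5) - (-3))
  = (-4 + 4, 6 - 8, -11 + 3)
  = (0, -2, -8)

(0, -2, -8)


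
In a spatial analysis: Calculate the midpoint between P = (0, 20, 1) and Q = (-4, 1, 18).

M = ((x₁+x₂)/2, (y₁+y₂)/2, (z₁+z₂)/2)
  = ((0 - 4)/2, (20 + 1)/2, (1 + 18)/2)
  = (-4/2, 21/2, 19/2)
  = (-2, 10.5, 9.5)

(-2, 10.5, 9.5)


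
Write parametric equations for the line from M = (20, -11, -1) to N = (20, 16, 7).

Direction vector d = N - M = (20 - 20, 16 + 11, 7 + 1) = (0, 27, 8)
Parametric form r = M + t·d:
x = 20, y = -11 + 27t, z = -1 + 8t

x = 20, y = -11 + 27t, z = -1 + 8t


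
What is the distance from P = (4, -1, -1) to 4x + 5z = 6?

distance = |a·x₀ + b·y₀ + c·z₀ - d| / √(a² + b² + c²)
  = |4·4 + 0·(-1) + 5·(-1) - 6| / √(4² + 0² + 5²)
  = |16 + 0 - 5 - 6| / √(16 + 0 + 25)
  = |5| / √41
  = 5 / 6.403
  ≈ 0.7809

0.7809


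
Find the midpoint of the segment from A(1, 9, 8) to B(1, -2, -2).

M = ((x₁+x₂)/2, (y₁+y₂)/2, (z₁+z₂)/2)
  = ((1 + 1)/2, (9 - 2)/2, (8 - 2)/2)
  = (2/2, 7/2, 6/2)
  = (1, 3.5, 3)

(1, 3.5, 3)


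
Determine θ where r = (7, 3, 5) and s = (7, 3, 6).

r·s = 7·7 + 3·3 + 5·6 = 49 + 9 + 30 = 88
|r| = √(7² + 3² + 5²) = √83 ≈ 9.11
|s| = √(7² + 3² + 6²) = √94 ≈ 9.695
cos θ = (r·s)/(|r||s|) = 88/(9.11·9.695) ≈ 0.9963
θ = arccos(0.9963) ≈ 4.946°

4.946°


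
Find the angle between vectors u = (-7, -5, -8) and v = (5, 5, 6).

u·v = (-7)·5 + (-5)·5 + (-8)·6 = -35 - 25 - 48 = -108
|u| = √((-7)² + (-5)² + (-8)²) = √138 ≈ 11.75
|v| = √(5² + 5² + 6²) = √86 ≈ 9.274
cos θ = (u·v)/(|u||v|) = -108/(11.75·9.274) ≈ -0.9914
θ = arccos(-0.9914) ≈ 172.5°

172.5°


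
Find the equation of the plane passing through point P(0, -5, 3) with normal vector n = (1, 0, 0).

The plane through P with normal n = (a, b, c) satisfies n·(r - P) = 0,
i.e. ax + by + cz = a·x₀ + b·y₀ + c·z₀.
d = 1·0 + 0·(-5) + 0·3
  = 0 + 0 + 0
  = 0
Equation: x = 0

x = 0


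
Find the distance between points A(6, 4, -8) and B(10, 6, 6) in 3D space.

d = √[(x₂-x₁)² + (y₂-y₁)² + (z₂-z₁)²]
  = √[4² + 2² + 14²]
  = √[16 + 4 + 196]
  = √216
  ≈ 14.7

14.7


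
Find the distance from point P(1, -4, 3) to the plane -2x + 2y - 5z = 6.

distance = |a·x₀ + b·y₀ + c·z₀ - d| / √(a² + b² + c²)
  = |(-2)·1 + 2·(-4) + (-5)·3 - 6| / √((-2)² + 2² + (-5)²)
  = |-2 - 8 - 15 - 6| / √(4 + 4 + 25)
  = |-31| / √33
  = 31 / 5.745
  ≈ 5.396

5.396


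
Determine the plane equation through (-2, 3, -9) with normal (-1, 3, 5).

The plane through P with normal n = (a, b, c) satisfies n·(r - P) = 0,
i.e. ax + by + cz = a·x₀ + b·y₀ + c·z₀.
d = (-1)·(-2) + 3·3 + 5·(-9)
  = 2 + 9 - 45
  = -34
Equation: -x + 3y + 5z = -34

-x + 3y + 5z = -34


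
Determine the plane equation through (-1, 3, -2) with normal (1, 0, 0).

The plane through P with normal n = (a, b, c) satisfies n·(r - P) = 0,
i.e. ax + by + cz = a·x₀ + b·y₀ + c·z₀.
d = 1·(-1) + 0·3 + 0·(-2)
  = -1 + 0 + 0
  = -1
Equation: x = -1

x = -1


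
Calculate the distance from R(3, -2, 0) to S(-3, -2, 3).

d = √[(x₂-x₁)² + (y₂-y₁)² + (z₂-z₁)²]
  = √[(-6)² + 0² + 3²]
  = √[36 + 0 + 9]
  = √45
  ≈ 6.708

6.708


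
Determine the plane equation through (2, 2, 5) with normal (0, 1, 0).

The plane through P with normal n = (a, b, c) satisfies n·(r - P) = 0,
i.e. ax + by + cz = a·x₀ + b·y₀ + c·z₀.
d = 0·2 + 1·2 + 0·5
  = 0 + 2 + 0
  = 2
Equation: y = 2

y = 2


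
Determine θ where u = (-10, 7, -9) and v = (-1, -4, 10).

u·v = (-10)·(-1) + 7·(-4) + (-9)·10 = 10 - 28 - 90 = -108
|u| = √((-10)² + 7² + (-9)²) = √230 ≈ 15.17
|v| = √((-1)² + (-4)² + 10²) = √117 ≈ 10.82
cos θ = (u·v)/(|u||v|) = -108/(15.17·10.82) ≈ -0.6584
θ = arccos(-0.6584) ≈ 131.2°

131.2°


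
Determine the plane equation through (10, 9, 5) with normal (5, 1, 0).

The plane through P with normal n = (a, b, c) satisfies n·(r - P) = 0,
i.e. ax + by + cz = a·x₀ + b·y₀ + c·z₀.
d = 5·10 + 1·9 + 0·5
  = 50 + 9 + 0
  = 59
Equation: 5x + y = 59

5x + y = 59


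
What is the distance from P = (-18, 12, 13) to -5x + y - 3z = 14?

distance = |a·x₀ + b·y₀ + c·z₀ - d| / √(a² + b² + c²)
  = |(-5)·(-18) + 1·12 + (-3)·13 - 14| / √((-5)² + 1² + (-3)²)
  = |90 + 12 - 39 - 14| / √(25 + 1 + 9)
  = |49| / √35
  = 49 / 5.916
  ≈ 8.283

8.283


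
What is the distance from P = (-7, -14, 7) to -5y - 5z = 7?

distance = |a·x₀ + b·y₀ + c·z₀ - d| / √(a² + b² + c²)
  = |0·(-7) + (-5)·(-14) + (-5)·7 - 7| / √(0² + (-5)² + (-5)²)
  = |0 + 70 - 35 - 7| / √(0 + 25 + 25)
  = |28| / √50
  = 28 / 7.071
  ≈ 3.96

3.96


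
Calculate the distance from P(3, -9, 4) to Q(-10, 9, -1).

d = √[(x₂-x₁)² + (y₂-y₁)² + (z₂-z₁)²]
  = √[(-13)² + 18² + (-5)²]
  = √[169 + 324 + 25]
  = √518
  ≈ 22.76

22.76


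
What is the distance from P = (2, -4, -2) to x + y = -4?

distance = |a·x₀ + b·y₀ + c·z₀ - d| / √(a² + b² + c²)
  = |1·2 + 1·(-4) + 0·(-2) - (-4)| / √(1² + 1² + 0²)
  = |2 - 4 + 0 + 4| / √(1 + 1 + 0)
  = |2| / √2
  = 2 / 1.414
  ≈ 1.414

1.414


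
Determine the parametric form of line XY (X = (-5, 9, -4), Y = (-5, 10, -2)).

Direction vector d = Y - X = (-5 + 5, 10 - 9, -2 + 4) = (0, 1, 2)
Parametric form r = X + t·d:
x = -5, y = 9 + t, z = -4 + 2t

x = -5, y = 9 + t, z = -4 + 2t


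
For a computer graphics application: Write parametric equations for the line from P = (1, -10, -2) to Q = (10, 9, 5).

Direction vector d = Q - P = (10 - 1, 9 + 10, 5 + 2) = (9, 19, 7)
Parametric form r = P + t·d:
x = 1 + 9t, y = -10 + 19t, z = -2 + 7t

x = 1 + 9t, y = -10 + 19t, z = -2 + 7t


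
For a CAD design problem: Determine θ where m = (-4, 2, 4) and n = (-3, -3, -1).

m·n = (-4)·(-3) + 2·(-3) + 4·(-1) = 12 - 6 - 4 = 2
|m| = √((-4)² + 2² + 4²) = √36 ≈ 6
|n| = √((-3)² + (-3)² + (-1)²) = √19 ≈ 4.359
cos θ = (m·n)/(|m||n|) = 2/(6·4.359) ≈ 0.07647
θ = arccos(0.07647) ≈ 85.61°

85.61°


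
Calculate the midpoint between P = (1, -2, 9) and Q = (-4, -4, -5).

M = ((x₁+x₂)/2, (y₁+y₂)/2, (z₁+z₂)/2)
  = ((1 - 4)/2, (-2 - 4)/2, (9 - 5)/2)
  = (-3/2, -6/2, 4/2)
  = (-1.5, -3, 2)

(-1.5, -3, 2)


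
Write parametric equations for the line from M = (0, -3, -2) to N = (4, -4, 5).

Direction vector d = N - M = (4 + 0, -4 + 3, 5 + 2) = (4, -1, 7)
Parametric form r = M + t·d:
x = 0 + 4t, y = -3 - t, z = -2 + 7t

x = 0 + 4t, y = -3 - t, z = -2 + 7t


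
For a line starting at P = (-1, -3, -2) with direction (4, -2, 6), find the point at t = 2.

P(t) = P + t·d
  = (-1 + 4·2, -3 + (-2)·2, -2 + 6·2)
  = (-1 + 8, -3 - 4, -2 + 12)
  = (7, -7, 10)

(7, -7, 10)


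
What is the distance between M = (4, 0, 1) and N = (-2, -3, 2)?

d = √[(x₂-x₁)² + (y₂-y₁)² + (z₂-z₁)²]
  = √[(-6)² + (-3)² + 1²]
  = √[36 + 9 + 1]
  = √46
  ≈ 6.782

6.782


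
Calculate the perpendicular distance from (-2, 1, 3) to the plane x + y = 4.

distance = |a·x₀ + b·y₀ + c·z₀ - d| / √(a² + b² + c²)
  = |1·(-2) + 1·1 + 0·3 - 4| / √(1² + 1² + 0²)
  = |-2 + 1 + 0 - 4| / √(1 + 1 + 0)
  = |-5| / √2
  = 5 / 1.414
  ≈ 3.536

3.536


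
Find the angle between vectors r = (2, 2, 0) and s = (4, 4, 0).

r·s = 2·4 + 2·4 + 0·0 = 8 + 8 + 0 = 16
|r| = √(2² + 2² + 0²) = √8 ≈ 2.828
|s| = √(4² + 4² + 0²) = √32 ≈ 5.657
cos θ = (r·s)/(|r||s|) = 16/(2.828·5.657) ≈ 1
θ = arccos(1) ≈ 0°

0°


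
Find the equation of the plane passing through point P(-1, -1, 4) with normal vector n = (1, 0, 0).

The plane through P with normal n = (a, b, c) satisfies n·(r - P) = 0,
i.e. ax + by + cz = a·x₀ + b·y₀ + c·z₀.
d = 1·(-1) + 0·(-1) + 0·4
  = -1 + 0 + 0
  = -1
Equation: x = -1

x = -1


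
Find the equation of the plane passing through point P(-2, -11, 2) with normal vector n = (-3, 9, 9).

The plane through P with normal n = (a, b, c) satisfies n·(r - P) = 0,
i.e. ax + by + cz = a·x₀ + b·y₀ + c·z₀.
d = (-3)·(-2) + 9·(-11) + 9·2
  = 6 - 99 + 18
  = -75
Equation: -3x + 9y + 9z = -75

-3x + 9y + 9z = -75


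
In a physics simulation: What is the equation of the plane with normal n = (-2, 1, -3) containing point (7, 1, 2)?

The plane through P with normal n = (a, b, c) satisfies n·(r - P) = 0,
i.e. ax + by + cz = a·x₀ + b·y₀ + c·z₀.
d = (-2)·7 + 1·1 + (-3)·2
  = -14 + 1 - 6
  = -19
Equation: -2x + y - 3z = -19

-2x + y - 3z = -19


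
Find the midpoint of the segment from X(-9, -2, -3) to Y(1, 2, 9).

M = ((x₁+x₂)/2, (y₁+y₂)/2, (z₁+z₂)/2)
  = ((-9 + 1)/2, (-2 + 2)/2, (-3 + 9)/2)
  = (-8/2, 0/2, 6/2)
  = (-4, 0, 3)

(-4, 0, 3)


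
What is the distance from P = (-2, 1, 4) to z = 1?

distance = |a·x₀ + b·y₀ + c·z₀ - d| / √(a² + b² + c²)
  = |0·(-2) + 0·1 + 1·4 - 1| / √(0² + 0² + 1²)
  = |0 + 0 + 4 - 1| / √(0 + 0 + 1)
  = |3| / √1
  = 3 / 1
  ≈ 3

3


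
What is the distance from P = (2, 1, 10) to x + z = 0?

distance = |a·x₀ + b·y₀ + c·z₀ - d| / √(a² + b² + c²)
  = |1·2 + 0·1 + 1·10 - 0| / √(1² + 0² + 1²)
  = |2 + 0 + 10 + 0| / √(1 + 0 + 1)
  = |12| / √2
  = 12 / 1.414
  ≈ 8.485

8.485


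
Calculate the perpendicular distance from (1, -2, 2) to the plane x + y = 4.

distance = |a·x₀ + b·y₀ + c·z₀ - d| / √(a² + b² + c²)
  = |1·1 + 1·(-2) + 0·2 - 4| / √(1² + 1² + 0²)
  = |1 - 2 + 0 - 4| / √(1 + 1 + 0)
  = |-5| / √2
  = 5 / 1.414
  ≈ 3.536

3.536


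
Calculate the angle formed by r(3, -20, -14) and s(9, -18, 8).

r·s = 3·9 + (-20)·(-18) + (-14)·8 = 27 + 360 - 112 = 275
|r| = √(3² + (-20)² + (-14)²) = √605 ≈ 24.6
|s| = √(9² + (-18)² + 8²) = √469 ≈ 21.66
cos θ = (r·s)/(|r||s|) = 275/(24.6·21.66) ≈ 0.5163
θ = arccos(0.5163) ≈ 58.92°

58.92°


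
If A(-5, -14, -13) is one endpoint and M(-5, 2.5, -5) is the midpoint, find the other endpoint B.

B = 2M - A
  = (2·(-5) - (-5), 2·2.5 - (-14), 2·(-5) - (-13))
  = (-10 + 5, 5 + 14, -10 + 13)
  = (-5, 19, 3)

(-5, 19, 3)


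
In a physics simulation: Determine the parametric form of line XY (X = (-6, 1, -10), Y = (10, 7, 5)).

Direction vector d = Y - X = (10 + 6, 7 - 1, 5 + 10) = (16, 6, 15)
Parametric form r = X + t·d:
x = -6 + 16t, y = 1 + 6t, z = -10 + 15t

x = -6 + 16t, y = 1 + 6t, z = -10 + 15t


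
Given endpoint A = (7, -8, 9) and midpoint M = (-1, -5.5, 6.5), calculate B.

B = 2M - A
  = (2·(-1) - 7, 2·(-5.5) - (-8), 2·6.5 - 9)
  = (-2 - 7, -11 + 8, 13 - 9)
  = (-9, -3, 4)

(-9, -3, 4)


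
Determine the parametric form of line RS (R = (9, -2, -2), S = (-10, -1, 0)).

Direction vector d = S - R = (-10 - 9, -1 + 2, 0 + 2) = (-19, 1, 2)
Parametric form r = R + t·d:
x = 9 - 19t, y = -2 + t, z = -2 + 2t

x = 9 - 19t, y = -2 + t, z = -2 + 2t


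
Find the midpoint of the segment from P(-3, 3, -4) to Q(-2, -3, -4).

M = ((x₁+x₂)/2, (y₁+y₂)/2, (z₁+z₂)/2)
  = ((-3 - 2)/2, (3 - 3)/2, (-4 - 4)/2)
  = (-5/2, 0/2, -8/2)
  = (-2.5, 0, -4)

(-2.5, 0, -4)


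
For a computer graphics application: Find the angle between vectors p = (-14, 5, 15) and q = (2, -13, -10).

p·q = (-14)·2 + 5·(-13) + 15·(-10) = -28 - 65 - 150 = -243
|p| = √((-14)² + 5² + 15²) = √446 ≈ 21.12
|q| = √(2² + (-13)² + (-10)²) = √273 ≈ 16.52
cos θ = (p·q)/(|p||q|) = -243/(21.12·16.52) ≈ -0.6964
θ = arccos(-0.6964) ≈ 134.1°

134.1°


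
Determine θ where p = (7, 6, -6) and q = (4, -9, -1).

p·q = 7·4 + 6·(-9) + (-6)·(-1) = 28 - 54 + 6 = -20
|p| = √(7² + 6² + (-6)²) = √121 ≈ 11
|q| = √(4² + (-9)² + (-1)²) = √98 ≈ 9.899
cos θ = (p·q)/(|p||q|) = -20/(11·9.899) ≈ -0.1837
θ = arccos(-0.1837) ≈ 100.6°

100.6°


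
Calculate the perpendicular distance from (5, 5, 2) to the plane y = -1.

distance = |a·x₀ + b·y₀ + c·z₀ - d| / √(a² + b² + c²)
  = |0·5 + 1·5 + 0·2 - (-1)| / √(0² + 1² + 0²)
  = |0 + 5 + 0 + 1| / √(0 + 1 + 0)
  = |6| / √1
  = 6 / 1
  ≈ 6

6


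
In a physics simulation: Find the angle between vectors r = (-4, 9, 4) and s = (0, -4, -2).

r·s = (-4)·0 + 9·(-4) + 4·(-2) = 0 - 36 - 8 = -44
|r| = √((-4)² + 9² + 4²) = √113 ≈ 10.63
|s| = √(0² + (-4)² + (-2)²) = √20 ≈ 4.472
cos θ = (r·s)/(|r||s|) = -44/(10.63·4.472) ≈ -0.9255
θ = arccos(-0.9255) ≈ 157.8°

157.8°


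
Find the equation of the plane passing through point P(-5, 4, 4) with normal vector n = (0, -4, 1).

The plane through P with normal n = (a, b, c) satisfies n·(r - P) = 0,
i.e. ax + by + cz = a·x₀ + b·y₀ + c·z₀.
d = 0·(-5) + (-4)·4 + 1·4
  = 0 - 16 + 4
  = -12
Equation: -4y + z = -12

-4y + z = -12


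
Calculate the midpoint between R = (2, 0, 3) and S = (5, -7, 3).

M = ((x₁+x₂)/2, (y₁+y₂)/2, (z₁+z₂)/2)
  = ((2 + 5)/2, (0 - 7)/2, (3 + 3)/2)
  = (7/2, -7/2, 6/2)
  = (3.5, -3.5, 3)

(3.5, -3.5, 3)


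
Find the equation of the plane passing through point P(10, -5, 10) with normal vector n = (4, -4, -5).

The plane through P with normal n = (a, b, c) satisfies n·(r - P) = 0,
i.e. ax + by + cz = a·x₀ + b·y₀ + c·z₀.
d = 4·10 + (-4)·(-5) + (-5)·10
  = 40 + 20 - 50
  = 10
Equation: 4x - 4y - 5z = 10

4x - 4y - 5z = 10


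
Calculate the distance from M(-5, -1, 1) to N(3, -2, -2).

d = √[(x₂-x₁)² + (y₂-y₁)² + (z₂-z₁)²]
  = √[8² + (-1)² + (-3)²]
  = √[64 + 1 + 9]
  = √74
  ≈ 8.602

8.602


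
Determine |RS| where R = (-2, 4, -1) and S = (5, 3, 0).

d = √[(x₂-x₁)² + (y₂-y₁)² + (z₂-z₁)²]
  = √[7² + (-1)² + 1²]
  = √[49 + 1 + 1]
  = √51
  ≈ 7.141

7.141


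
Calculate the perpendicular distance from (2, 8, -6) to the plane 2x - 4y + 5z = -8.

distance = |a·x₀ + b·y₀ + c·z₀ - d| / √(a² + b² + c²)
  = |2·2 + (-4)·8 + 5·(-6) - (-8)| / √(2² + (-4)² + 5²)
  = |4 - 32 - 30 + 8| / √(4 + 16 + 25)
  = |-50| / √45
  = 50 / 6.708
  ≈ 7.454

7.454


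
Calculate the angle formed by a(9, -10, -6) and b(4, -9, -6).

a·b = 9·4 + (-10)·(-9) + (-6)·(-6) = 36 + 90 + 36 = 162
|a| = √(9² + (-10)² + (-6)²) = √217 ≈ 14.73
|b| = √(4² + (-9)² + (-6)²) = √133 ≈ 11.53
cos θ = (a·b)/(|a||b|) = 162/(14.73·11.53) ≈ 0.9536
θ = arccos(0.9536) ≈ 17.53°

17.53°


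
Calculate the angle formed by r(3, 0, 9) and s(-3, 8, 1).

r·s = 3·(-3) + 0·8 + 9·1 = -9 + 0 + 9 = 0
|r| = √(3² + 0² + 9²) = √90 ≈ 9.487
|s| = √((-3)² + 8² + 1²) = √74 ≈ 8.602
cos θ = (r·s)/(|r||s|) = 0/(9.487·8.602) ≈ 0
θ = arccos(0) ≈ 90°

90°


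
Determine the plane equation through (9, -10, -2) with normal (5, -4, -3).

The plane through P with normal n = (a, b, c) satisfies n·(r - P) = 0,
i.e. ax + by + cz = a·x₀ + b·y₀ + c·z₀.
d = 5·9 + (-4)·(-10) + (-3)·(-2)
  = 45 + 40 + 6
  = 91
Equation: 5x - 4y - 3z = 91

5x - 4y - 3z = 91


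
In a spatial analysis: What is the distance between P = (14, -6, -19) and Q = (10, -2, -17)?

d = √[(x₂-x₁)² + (y₂-y₁)² + (z₂-z₁)²]
  = √[(-4)² + 4² + 2²]
  = √[16 + 16 + 4]
  = √36
  ≈ 6

6


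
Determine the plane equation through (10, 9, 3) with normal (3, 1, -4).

The plane through P with normal n = (a, b, c) satisfies n·(r - P) = 0,
i.e. ax + by + cz = a·x₀ + b·y₀ + c·z₀.
d = 3·10 + 1·9 + (-4)·3
  = 30 + 9 - 12
  = 27
Equation: 3x + y - 4z = 27

3x + y - 4z = 27


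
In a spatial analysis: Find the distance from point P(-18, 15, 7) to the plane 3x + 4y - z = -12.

distance = |a·x₀ + b·y₀ + c·z₀ - d| / √(a² + b² + c²)
  = |3·(-18) + 4·15 + (-1)·7 - (-12)| / √(3² + 4² + (-1)²)
  = |-54 + 60 - 7 + 12| / √(9 + 16 + 1)
  = |11| / √26
  = 11 / 5.099
  ≈ 2.157

2.157


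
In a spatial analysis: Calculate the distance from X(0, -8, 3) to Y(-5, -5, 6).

d = √[(x₂-x₁)² + (y₂-y₁)² + (z₂-z₁)²]
  = √[(-5)² + 3² + 3²]
  = √[25 + 9 + 9]
  = √43
  ≈ 6.557

6.557


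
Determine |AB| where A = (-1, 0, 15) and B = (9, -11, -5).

d = √[(x₂-x₁)² + (y₂-y₁)² + (z₂-z₁)²]
  = √[10² + (-11)² + (-20)²]
  = √[100 + 121 + 400]
  = √621
  ≈ 24.92

24.92


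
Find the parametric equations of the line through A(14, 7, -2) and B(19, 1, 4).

Direction vector d = B - A = (19 - 14, 1 - 7, 4 + 2) = (5, -6, 6)
Parametric form r = A + t·d:
x = 14 + 5t, y = 7 - 6t, z = -2 + 6t

x = 14 + 5t, y = 7 - 6t, z = -2 + 6t


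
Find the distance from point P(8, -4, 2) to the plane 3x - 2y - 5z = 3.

distance = |a·x₀ + b·y₀ + c·z₀ - d| / √(a² + b² + c²)
  = |3·8 + (-2)·(-4) + (-5)·2 - 3| / √(3² + (-2)² + (-5)²)
  = |24 + 8 - 10 - 3| / √(9 + 4 + 25)
  = |19| / √38
  = 19 / 6.164
  ≈ 3.082

3.082


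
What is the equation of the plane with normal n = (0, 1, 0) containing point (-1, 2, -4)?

The plane through P with normal n = (a, b, c) satisfies n·(r - P) = 0,
i.e. ax + by + cz = a·x₀ + b·y₀ + c·z₀.
d = 0·(-1) + 1·2 + 0·(-4)
  = 0 + 2 + 0
  = 2
Equation: y = 2

y = 2


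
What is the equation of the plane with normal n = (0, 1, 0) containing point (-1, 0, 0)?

The plane through P with normal n = (a, b, c) satisfies n·(r - P) = 0,
i.e. ax + by + cz = a·x₀ + b·y₀ + c·z₀.
d = 0·(-1) + 1·0 + 0·0
  = 0 + 0 + 0
  = 0
Equation: y = 0

y = 0


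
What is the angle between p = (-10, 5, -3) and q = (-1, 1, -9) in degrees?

p·q = (-10)·(-1) + 5·1 + (-3)·(-9) = 10 + 5 + 27 = 42
|p| = √((-10)² + 5² + (-3)²) = √134 ≈ 11.58
|q| = √((-1)² + 1² + (-9)²) = √83 ≈ 9.11
cos θ = (p·q)/(|p||q|) = 42/(11.58·9.11) ≈ 0.3983
θ = arccos(0.3983) ≈ 66.53°

66.53°


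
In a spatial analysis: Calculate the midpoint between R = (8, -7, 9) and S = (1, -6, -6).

M = ((x₁+x₂)/2, (y₁+y₂)/2, (z₁+z₂)/2)
  = ((8 + 1)/2, (-7 - 6)/2, (9 - 6)/2)
  = (9/2, -13/2, 3/2)
  = (4.5, -6.5, 1.5)

(4.5, -6.5, 1.5)


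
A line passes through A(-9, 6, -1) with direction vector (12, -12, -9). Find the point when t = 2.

P(t) = A + t·d
  = (-9 + 12·2, 6 + (-12)·2, -1 + (-9)·2)
  = (-9 + 24, 6 - 24, -1 - 18)
  = (15, -18, -19)

(15, -18, -19)


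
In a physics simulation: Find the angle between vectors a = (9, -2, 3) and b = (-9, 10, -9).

a·b = 9·(-9) + (-2)·10 + 3·(-9) = -81 - 20 - 27 = -128
|a| = √(9² + (-2)² + 3²) = √94 ≈ 9.695
|b| = √((-9)² + 10² + (-9)²) = √262 ≈ 16.19
cos θ = (a·b)/(|a||b|) = -128/(9.695·16.19) ≈ -0.8156
θ = arccos(-0.8156) ≈ 144.7°

144.7°


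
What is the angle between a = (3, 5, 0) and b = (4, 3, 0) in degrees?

a·b = 3·4 + 5·3 + 0·0 = 12 + 15 + 0 = 27
|a| = √(3² + 5² + 0²) = √34 ≈ 5.831
|b| = √(4² + 3² + 0²) = √25 ≈ 5
cos θ = (a·b)/(|a||b|) = 27/(5.831·5) ≈ 0.9261
θ = arccos(0.9261) ≈ 22.17°

22.17°


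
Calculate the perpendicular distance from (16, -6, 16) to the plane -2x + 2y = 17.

distance = |a·x₀ + b·y₀ + c·z₀ - d| / √(a² + b² + c²)
  = |(-2)·16 + 2·(-6) + 0·16 - 17| / √((-2)² + 2² + 0²)
  = |-32 - 12 + 0 - 17| / √(4 + 4 + 0)
  = |-61| / √8
  = 61 / 2.828
  ≈ 21.57

21.57


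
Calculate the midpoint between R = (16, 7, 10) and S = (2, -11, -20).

M = ((x₁+x₂)/2, (y₁+y₂)/2, (z₁+z₂)/2)
  = ((16 + 2)/2, (7 - 11)/2, (10 - 20)/2)
  = (18/2, -4/2, -10/2)
  = (9, -2, -5)

(9, -2, -5)


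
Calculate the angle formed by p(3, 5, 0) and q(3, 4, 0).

p·q = 3·3 + 5·4 + 0·0 = 9 + 20 + 0 = 29
|p| = √(3² + 5² + 0²) = √34 ≈ 5.831
|q| = √(3² + 4² + 0²) = √25 ≈ 5
cos θ = (p·q)/(|p||q|) = 29/(5.831·5) ≈ 0.9947
θ = arccos(0.9947) ≈ 5.906°

5.906°


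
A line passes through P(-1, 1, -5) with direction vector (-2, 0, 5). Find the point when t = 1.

P(t) = P + t·d
  = (-1 + (-2)·1, 1 + 0·1, -5 + 5·1)
  = (-1 - 2, 1 + 0, -5 + 5)
  = (-3, 1, 0)

(-3, 1, 0)


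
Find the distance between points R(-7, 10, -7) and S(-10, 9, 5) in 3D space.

d = √[(x₂-x₁)² + (y₂-y₁)² + (z₂-z₁)²]
  = √[(-3)² + (-1)² + 12²]
  = √[9 + 1 + 144]
  = √154
  ≈ 12.41

12.41


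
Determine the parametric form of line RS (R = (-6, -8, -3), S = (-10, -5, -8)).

Direction vector d = S - R = (-10 + 6, -5 + 8, -8 + 3) = (-4, 3, -5)
Parametric form r = R + t·d:
x = -6 - 4t, y = -8 + 3t, z = -3 - 5t

x = -6 - 4t, y = -8 + 3t, z = -3 - 5t


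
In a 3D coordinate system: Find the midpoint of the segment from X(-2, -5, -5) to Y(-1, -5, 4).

M = ((x₁+x₂)/2, (y₁+y₂)/2, (z₁+z₂)/2)
  = ((-2 - 1)/2, (-5 - 5)/2, (-5 + 4)/2)
  = (-3/2, -10/2, -1/2)
  = (-1.5, -5, -0.5)

(-1.5, -5, -0.5)


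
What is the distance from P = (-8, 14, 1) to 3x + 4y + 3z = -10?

distance = |a·x₀ + b·y₀ + c·z₀ - d| / √(a² + b² + c²)
  = |3·(-8) + 4·14 + 3·1 - (-10)| / √(3² + 4² + 3²)
  = |-24 + 56 + 3 + 10| / √(9 + 16 + 9)
  = |45| / √34
  = 45 / 5.831
  ≈ 7.717

7.717


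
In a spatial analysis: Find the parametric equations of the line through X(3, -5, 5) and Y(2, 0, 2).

Direction vector d = Y - X = (2 - 3, 0 + 5, 2 - 5) = (-1, 5, -3)
Parametric form r = X + t·d:
x = 3 - t, y = -5 + 5t, z = 5 - 3t

x = 3 - t, y = -5 + 5t, z = 5 - 3t


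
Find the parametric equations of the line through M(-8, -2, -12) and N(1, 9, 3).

Direction vector d = N - M = (1 + 8, 9 + 2, 3 + 12) = (9, 11, 15)
Parametric form r = M + t·d:
x = -8 + 9t, y = -2 + 11t, z = -12 + 15t

x = -8 + 9t, y = -2 + 11t, z = -12 + 15t


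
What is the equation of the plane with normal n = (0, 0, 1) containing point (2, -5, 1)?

The plane through P with normal n = (a, b, c) satisfies n·(r - P) = 0,
i.e. ax + by + cz = a·x₀ + b·y₀ + c·z₀.
d = 0·2 + 0·(-5) + 1·1
  = 0 + 0 + 1
  = 1
Equation: z = 1

z = 1


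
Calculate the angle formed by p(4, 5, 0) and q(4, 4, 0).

p·q = 4·4 + 5·4 + 0·0 = 16 + 20 + 0 = 36
|p| = √(4² + 5² + 0²) = √41 ≈ 6.403
|q| = √(4² + 4² + 0²) = √32 ≈ 5.657
cos θ = (p·q)/(|p||q|) = 36/(6.403·5.657) ≈ 0.9939
θ = arccos(0.9939) ≈ 6.34°

6.34°


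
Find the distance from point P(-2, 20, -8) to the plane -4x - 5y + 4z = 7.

distance = |a·x₀ + b·y₀ + c·z₀ - d| / √(a² + b² + c²)
  = |(-4)·(-2) + (-5)·20 + 4·(-8) - 7| / √((-4)² + (-5)² + 4²)
  = |8 - 100 - 32 - 7| / √(16 + 25 + 16)
  = |-131| / √57
  = 131 / 7.55
  ≈ 17.35

17.35


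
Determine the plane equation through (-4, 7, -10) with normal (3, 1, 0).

The plane through P with normal n = (a, b, c) satisfies n·(r - P) = 0,
i.e. ax + by + cz = a·x₀ + b·y₀ + c·z₀.
d = 3·(-4) + 1·7 + 0·(-10)
  = -12 + 7 + 0
  = -5
Equation: 3x + y = -5

3x + y = -5


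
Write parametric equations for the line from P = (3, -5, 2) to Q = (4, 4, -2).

Direction vector d = Q - P = (4 - 3, 4 + 5, -2 - 2) = (1, 9, -4)
Parametric form r = P + t·d:
x = 3 + t, y = -5 + 9t, z = 2 - 4t

x = 3 + t, y = -5 + 9t, z = 2 - 4t


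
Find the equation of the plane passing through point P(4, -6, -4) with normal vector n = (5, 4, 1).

The plane through P with normal n = (a, b, c) satisfies n·(r - P) = 0,
i.e. ax + by + cz = a·x₀ + b·y₀ + c·z₀.
d = 5·4 + 4·(-6) + 1·(-4)
  = 20 - 24 - 4
  = -8
Equation: 5x + 4y + z = -8

5x + 4y + z = -8


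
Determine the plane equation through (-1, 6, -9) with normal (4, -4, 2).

The plane through P with normal n = (a, b, c) satisfies n·(r - P) = 0,
i.e. ax + by + cz = a·x₀ + b·y₀ + c·z₀.
d = 4·(-1) + (-4)·6 + 2·(-9)
  = -4 - 24 - 18
  = -46
Equation: 4x - 4y + 2z = -46

4x - 4y + 2z = -46


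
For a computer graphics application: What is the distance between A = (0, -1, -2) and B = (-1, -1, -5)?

d = √[(x₂-x₁)² + (y₂-y₁)² + (z₂-z₁)²]
  = √[(-1)² + 0² + (-3)²]
  = √[1 + 0 + 9]
  = √10
  ≈ 3.162

3.162


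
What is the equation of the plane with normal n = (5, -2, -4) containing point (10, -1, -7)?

The plane through P with normal n = (a, b, c) satisfies n·(r - P) = 0,
i.e. ax + by + cz = a·x₀ + b·y₀ + c·z₀.
d = 5·10 + (-2)·(-1) + (-4)·(-7)
  = 50 + 2 + 28
  = 80
Equation: 5x - 2y - 4z = 80

5x - 2y - 4z = 80


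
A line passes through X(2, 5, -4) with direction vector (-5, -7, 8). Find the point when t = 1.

P(t) = X + t·d
  = (2 + (-5)·1, 5 + (-7)·1, -4 + 8·1)
  = (2 - 5, 5 - 7, -4 + 8)
  = (-3, -2, 4)

(-3, -2, 4)


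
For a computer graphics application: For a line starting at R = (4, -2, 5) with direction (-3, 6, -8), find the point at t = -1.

P(t) = R + t·d
  = (4 + (-3)·(-1), -2 + 6·(-1), 5 + (-8)·(-1))
  = (4 + 3, -2 - 6, 5 + 8)
  = (7, -8, 13)

(7, -8, 13)


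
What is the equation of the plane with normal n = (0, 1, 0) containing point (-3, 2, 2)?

The plane through P with normal n = (a, b, c) satisfies n·(r - P) = 0,
i.e. ax + by + cz = a·x₀ + b·y₀ + c·z₀.
d = 0·(-3) + 1·2 + 0·2
  = 0 + 2 + 0
  = 2
Equation: y = 2

y = 2


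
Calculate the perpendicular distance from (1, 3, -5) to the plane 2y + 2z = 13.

distance = |a·x₀ + b·y₀ + c·z₀ - d| / √(a² + b² + c²)
  = |0·1 + 2·3 + 2·(-5) - 13| / √(0² + 2² + 2²)
  = |0 + 6 - 10 - 13| / √(0 + 4 + 4)
  = |-17| / √8
  = 17 / 2.828
  ≈ 6.01

6.01


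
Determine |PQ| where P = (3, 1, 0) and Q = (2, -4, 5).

d = √[(x₂-x₁)² + (y₂-y₁)² + (z₂-z₁)²]
  = √[(-1)² + (-5)² + 5²]
  = √[1 + 25 + 25]
  = √51
  ≈ 7.141

7.141


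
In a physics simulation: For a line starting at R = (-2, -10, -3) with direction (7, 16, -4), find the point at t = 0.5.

P(t) = R + t·d
  = (-2 + 7·0.5, -10 + 16·0.5, -3 + (-4)·0.5)
  = (-2 + 3.5, -10 + 8, -3 - 2)
  = (1.5, -2, -5)

(1.5, -2, -5)


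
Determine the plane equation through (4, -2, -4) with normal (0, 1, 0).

The plane through P with normal n = (a, b, c) satisfies n·(r - P) = 0,
i.e. ax + by + cz = a·x₀ + b·y₀ + c·z₀.
d = 0·4 + 1·(-2) + 0·(-4)
  = 0 - 2 + 0
  = -2
Equation: y = -2

y = -2


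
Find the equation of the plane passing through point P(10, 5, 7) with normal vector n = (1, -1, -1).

The plane through P with normal n = (a, b, c) satisfies n·(r - P) = 0,
i.e. ax + by + cz = a·x₀ + b·y₀ + c·z₀.
d = 1·10 + (-1)·5 + (-1)·7
  = 10 - 5 - 7
  = -2
Equation: x - y - z = -2

x - y - z = -2


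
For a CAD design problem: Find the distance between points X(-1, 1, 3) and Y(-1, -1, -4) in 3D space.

d = √[(x₂-x₁)² + (y₂-y₁)² + (z₂-z₁)²]
  = √[0² + (-2)² + (-7)²]
  = √[0 + 4 + 49]
  = √53
  ≈ 7.28

7.28


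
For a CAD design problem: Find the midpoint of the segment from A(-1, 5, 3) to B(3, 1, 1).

M = ((x₁+x₂)/2, (y₁+y₂)/2, (z₁+z₂)/2)
  = ((-1 + 3)/2, (5 + 1)/2, (3 + 1)/2)
  = (2/2, 6/2, 4/2)
  = (1, 3, 2)

(1, 3, 2)


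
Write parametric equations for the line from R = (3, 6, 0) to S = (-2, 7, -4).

Direction vector d = S - R = (-2 - 3, 7 - 6, -4 + 0) = (-5, 1, -4)
Parametric form r = R + t·d:
x = 3 - 5t, y = 6 + t, z = 0 - 4t

x = 3 - 5t, y = 6 + t, z = 0 - 4t


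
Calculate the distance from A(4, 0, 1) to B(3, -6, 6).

d = √[(x₂-x₁)² + (y₂-y₁)² + (z₂-z₁)²]
  = √[(-1)² + (-6)² + 5²]
  = √[1 + 36 + 25]
  = √62
  ≈ 7.874

7.874


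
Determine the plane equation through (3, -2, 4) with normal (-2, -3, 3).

The plane through P with normal n = (a, b, c) satisfies n·(r - P) = 0,
i.e. ax + by + cz = a·x₀ + b·y₀ + c·z₀.
d = (-2)·3 + (-3)·(-2) + 3·4
  = -6 + 6 + 12
  = 12
Equation: -2x - 3y + 3z = 12

-2x - 3y + 3z = 12


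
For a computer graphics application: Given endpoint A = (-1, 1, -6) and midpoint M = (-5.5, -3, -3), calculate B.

B = 2M - A
  = (2·(-5.5) - (-1), 2·(-3) - 1, 2·(-3) - (-6))
  = (-11 + 1, -6 - 1, -6 + 6)
  = (-10, -7, 0)

(-10, -7, 0)


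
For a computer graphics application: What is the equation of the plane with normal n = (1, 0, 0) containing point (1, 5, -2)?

The plane through P with normal n = (a, b, c) satisfies n·(r - P) = 0,
i.e. ax + by + cz = a·x₀ + b·y₀ + c·z₀.
d = 1·1 + 0·5 + 0·(-2)
  = 1 + 0 + 0
  = 1
Equation: x = 1

x = 1


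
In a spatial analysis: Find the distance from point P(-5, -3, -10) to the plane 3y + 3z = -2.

distance = |a·x₀ + b·y₀ + c·z₀ - d| / √(a² + b² + c²)
  = |0·(-5) + 3·(-3) + 3·(-10) - (-2)| / √(0² + 3² + 3²)
  = |0 - 9 - 30 + 2| / √(0 + 9 + 9)
  = |-37| / √18
  = 37 / 4.243
  ≈ 8.721

8.721


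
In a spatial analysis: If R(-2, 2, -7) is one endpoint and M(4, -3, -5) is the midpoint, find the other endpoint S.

S = 2M - R
  = (2·4 - (-2), 2·(-3) - 2, 2·(-5) - (-7))
  = (8 + 2, -6 - 2, -10 + 7)
  = (10, -8, -3)

(10, -8, -3)


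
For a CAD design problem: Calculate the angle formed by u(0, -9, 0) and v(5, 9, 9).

u·v = 0·5 + (-9)·9 + 0·9 = 0 - 81 + 0 = -81
|u| = √(0² + (-9)² + 0²) = √81 ≈ 9
|v| = √(5² + 9² + 9²) = √187 ≈ 13.67
cos θ = (u·v)/(|u||v|) = -81/(9·13.67) ≈ -0.6581
θ = arccos(-0.6581) ≈ 131.2°

131.2°


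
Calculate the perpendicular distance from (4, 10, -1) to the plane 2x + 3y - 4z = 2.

distance = |a·x₀ + b·y₀ + c·z₀ - d| / √(a² + b² + c²)
  = |2·4 + 3·10 + (-4)·(-1) - 2| / √(2² + 3² + (-4)²)
  = |8 + 30 + 4 - 2| / √(4 + 9 + 16)
  = |40| / √29
  = 40 / 5.385
  ≈ 7.428

7.428


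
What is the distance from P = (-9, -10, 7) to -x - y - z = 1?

distance = |a·x₀ + b·y₀ + c·z₀ - d| / √(a² + b² + c²)
  = |(-1)·(-9) + (-1)·(-10) + (-1)·7 - 1| / √((-1)² + (-1)² + (-1)²)
  = |9 + 10 - 7 - 1| / √(1 + 1 + 1)
  = |11| / √3
  = 11 / 1.732
  ≈ 6.351

6.351


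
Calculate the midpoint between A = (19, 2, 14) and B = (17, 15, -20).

M = ((x₁+x₂)/2, (y₁+y₂)/2, (z₁+z₂)/2)
  = ((19 + 17)/2, (2 + 15)/2, (14 - 20)/2)
  = (36/2, 17/2, -6/2)
  = (18, 8.5, -3)

(18, 8.5, -3)


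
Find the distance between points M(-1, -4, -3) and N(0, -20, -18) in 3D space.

d = √[(x₂-x₁)² + (y₂-y₁)² + (z₂-z₁)²]
  = √[1² + (-16)² + (-15)²]
  = √[1 + 256 + 225]
  = √482
  ≈ 21.95

21.95


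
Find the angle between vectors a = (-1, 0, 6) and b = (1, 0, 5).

a·b = (-1)·1 + 0·0 + 6·5 = -1 + 0 + 30 = 29
|a| = √((-1)² + 0² + 6²) = √37 ≈ 6.083
|b| = √(1² + 0² + 5²) = √26 ≈ 5.099
cos θ = (a·b)/(|a||b|) = 29/(6.083·5.099) ≈ 0.935
θ = arccos(0.935) ≈ 20.77°

20.77°


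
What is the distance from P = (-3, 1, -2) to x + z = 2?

distance = |a·x₀ + b·y₀ + c·z₀ - d| / √(a² + b² + c²)
  = |1·(-3) + 0·1 + 1·(-2) - 2| / √(1² + 0² + 1²)
  = |-3 + 0 - 2 - 2| / √(1 + 0 + 1)
  = |-7| / √2
  = 7 / 1.414
  ≈ 4.95

4.95


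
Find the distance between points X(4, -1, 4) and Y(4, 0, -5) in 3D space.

d = √[(x₂-x₁)² + (y₂-y₁)² + (z₂-z₁)²]
  = √[0² + 1² + (-9)²]
  = √[0 + 1 + 81]
  = √82
  ≈ 9.055

9.055


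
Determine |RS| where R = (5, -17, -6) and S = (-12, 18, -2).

d = √[(x₂-x₁)² + (y₂-y₁)² + (z₂-z₁)²]
  = √[(-17)² + 35² + 4²]
  = √[289 + 1225 + 16]
  = √1530
  ≈ 39.12

39.12


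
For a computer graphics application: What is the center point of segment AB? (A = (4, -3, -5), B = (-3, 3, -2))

M = ((x₁+x₂)/2, (y₁+y₂)/2, (z₁+z₂)/2)
  = ((4 - 3)/2, (-3 + 3)/2, (-5 - 2)/2)
  = (1/2, 0/2, -7/2)
  = (0.5, 0, -3.5)

(0.5, 0, -3.5)


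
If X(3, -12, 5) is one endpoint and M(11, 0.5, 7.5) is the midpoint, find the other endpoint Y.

Y = 2M - X
  = (2·11 - 3, 2·0.5 - (-12), 2·7.5 - 5)
  = (22 - 3, 1 + 12, 15 - 5)
  = (19, 13, 10)

(19, 13, 10)


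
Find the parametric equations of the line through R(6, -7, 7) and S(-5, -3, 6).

Direction vector d = S - R = (-5 - 6, -3 + 7, 6 - 7) = (-11, 4, -1)
Parametric form r = R + t·d:
x = 6 - 11t, y = -7 + 4t, z = 7 - t

x = 6 - 11t, y = -7 + 4t, z = 7 - t


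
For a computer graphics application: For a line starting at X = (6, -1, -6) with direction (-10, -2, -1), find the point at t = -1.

P(t) = X + t·d
  = (6 + (-10)·(-1), -1 + (-2)·(-1), -6 + (-1)·(-1))
  = (6 + 10, -1 + 2, -6 + 1)
  = (16, 1, -5)

(16, 1, -5)


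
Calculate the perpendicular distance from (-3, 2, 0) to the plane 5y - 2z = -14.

distance = |a·x₀ + b·y₀ + c·z₀ - d| / √(a² + b² + c²)
  = |0·(-3) + 5·2 + (-2)·0 - (-14)| / √(0² + 5² + (-2)²)
  = |0 + 10 + 0 + 14| / √(0 + 25 + 4)
  = |24| / √29
  = 24 / 5.385
  ≈ 4.457

4.457


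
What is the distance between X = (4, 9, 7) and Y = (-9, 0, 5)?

d = √[(x₂-x₁)² + (y₂-y₁)² + (z₂-z₁)²]
  = √[(-13)² + (-9)² + (-2)²]
  = √[169 + 81 + 4]
  = √254
  ≈ 15.94

15.94


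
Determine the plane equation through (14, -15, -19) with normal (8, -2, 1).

The plane through P with normal n = (a, b, c) satisfies n·(r - P) = 0,
i.e. ax + by + cz = a·x₀ + b·y₀ + c·z₀.
d = 8·14 + (-2)·(-15) + 1·(-19)
  = 112 + 30 - 19
  = 123
Equation: 8x - 2y + z = 123

8x - 2y + z = 123


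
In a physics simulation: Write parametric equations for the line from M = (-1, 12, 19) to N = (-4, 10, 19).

Direction vector d = N - M = (-4 + 1, 10 - 12, 19 - 19) = (-3, -2, 0)
Parametric form r = M + t·d:
x = -1 - 3t, y = 12 - 2t, z = 19

x = -1 - 3t, y = 12 - 2t, z = 19


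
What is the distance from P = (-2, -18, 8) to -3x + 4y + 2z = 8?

distance = |a·x₀ + b·y₀ + c·z₀ - d| / √(a² + b² + c²)
  = |(-3)·(-2) + 4·(-18) + 2·8 - 8| / √((-3)² + 4² + 2²)
  = |6 - 72 + 16 - 8| / √(9 + 16 + 4)
  = |-58| / √29
  = 58 / 5.385
  ≈ 10.77

10.77


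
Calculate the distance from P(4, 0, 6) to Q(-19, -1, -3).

d = √[(x₂-x₁)² + (y₂-y₁)² + (z₂-z₁)²]
  = √[(-23)² + (-1)² + (-9)²]
  = √[529 + 1 + 81]
  = √611
  ≈ 24.72

24.72


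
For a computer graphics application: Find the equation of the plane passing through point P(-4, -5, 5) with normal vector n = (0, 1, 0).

The plane through P with normal n = (a, b, c) satisfies n·(r - P) = 0,
i.e. ax + by + cz = a·x₀ + b·y₀ + c·z₀.
d = 0·(-4) + 1·(-5) + 0·5
  = 0 - 5 + 0
  = -5
Equation: y = -5

y = -5


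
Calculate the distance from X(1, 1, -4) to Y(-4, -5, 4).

d = √[(x₂-x₁)² + (y₂-y₁)² + (z₂-z₁)²]
  = √[(-5)² + (-6)² + 8²]
  = √[25 + 36 + 64]
  = √125
  ≈ 11.18

11.18


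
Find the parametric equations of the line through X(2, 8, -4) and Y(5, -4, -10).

Direction vector d = Y - X = (5 - 2, -4 - 8, -10 + 4) = (3, -12, -6)
Parametric form r = X + t·d:
x = 2 + 3t, y = 8 - 12t, z = -4 - 6t

x = 2 + 3t, y = 8 - 12t, z = -4 - 6t


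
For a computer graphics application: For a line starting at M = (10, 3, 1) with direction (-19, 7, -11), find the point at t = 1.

P(t) = M + t·d
  = (10 + (-19)·1, 3 + 7·1, 1 + (-11)·1)
  = (10 - 19, 3 + 7, 1 - 11)
  = (-9, 10, -10)

(-9, 10, -10)


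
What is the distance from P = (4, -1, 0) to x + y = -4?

distance = |a·x₀ + b·y₀ + c·z₀ - d| / √(a² + b² + c²)
  = |1·4 + 1·(-1) + 0·0 - (-4)| / √(1² + 1² + 0²)
  = |4 - 1 + 0 + 4| / √(1 + 1 + 0)
  = |7| / √2
  = 7 / 1.414
  ≈ 4.95

4.95


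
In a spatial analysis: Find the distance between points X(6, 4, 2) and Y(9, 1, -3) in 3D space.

d = √[(x₂-x₁)² + (y₂-y₁)² + (z₂-z₁)²]
  = √[3² + (-3)² + (-5)²]
  = √[9 + 9 + 25]
  = √43
  ≈ 6.557

6.557


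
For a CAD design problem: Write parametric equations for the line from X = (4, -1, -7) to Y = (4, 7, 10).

Direction vector d = Y - X = (4 - 4, 7 + 1, 10 + 7) = (0, 8, 17)
Parametric form r = X + t·d:
x = 4, y = -1 + 8t, z = -7 + 17t

x = 4, y = -1 + 8t, z = -7 + 17t


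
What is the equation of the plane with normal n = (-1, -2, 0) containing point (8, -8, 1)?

The plane through P with normal n = (a, b, c) satisfies n·(r - P) = 0,
i.e. ax + by + cz = a·x₀ + b·y₀ + c·z₀.
d = (-1)·8 + (-2)·(-8) + 0·1
  = -8 + 16 + 0
  = 8
Equation: -x - 2y = 8

-x - 2y = 8


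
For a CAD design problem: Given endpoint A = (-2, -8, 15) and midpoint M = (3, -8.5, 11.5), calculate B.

B = 2M - A
  = (2·3 - (-2), 2·(-8.5) - (-8), 2·11.5 - 15)
  = (6 + 2, -17 + 8, 23 - 15)
  = (8, -9, 8)

(8, -9, 8)


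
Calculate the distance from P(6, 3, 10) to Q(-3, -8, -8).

d = √[(x₂-x₁)² + (y₂-y₁)² + (z₂-z₁)²]
  = √[(-9)² + (-11)² + (-18)²]
  = √[81 + 121 + 324]
  = √526
  ≈ 22.93

22.93


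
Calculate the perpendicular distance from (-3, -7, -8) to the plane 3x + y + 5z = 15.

distance = |a·x₀ + b·y₀ + c·z₀ - d| / √(a² + b² + c²)
  = |3·(-3) + 1·(-7) + 5·(-8) - 15| / √(3² + 1² + 5²)
  = |-9 - 7 - 40 - 15| / √(9 + 1 + 25)
  = |-71| / √35
  = 71 / 5.916
  ≈ 12

12


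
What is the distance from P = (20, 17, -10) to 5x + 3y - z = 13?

distance = |a·x₀ + b·y₀ + c·z₀ - d| / √(a² + b² + c²)
  = |5·20 + 3·17 + (-1)·(-10) - 13| / √(5² + 3² + (-1)²)
  = |100 + 51 + 10 - 13| / √(25 + 9 + 1)
  = |148| / √35
  = 148 / 5.916
  ≈ 25.02

25.02


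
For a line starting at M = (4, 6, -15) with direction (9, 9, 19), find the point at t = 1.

P(t) = M + t·d
  = (4 + 9·1, 6 + 9·1, -15 + 19·1)
  = (4 + 9, 6 + 9, -15 + 19)
  = (13, 15, 4)

(13, 15, 4)
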